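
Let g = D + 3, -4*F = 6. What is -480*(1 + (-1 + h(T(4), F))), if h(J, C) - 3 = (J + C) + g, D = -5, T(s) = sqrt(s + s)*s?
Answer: 240 - 3840*sqrt(2) ≈ -5190.6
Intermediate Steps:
F = -3/2 (F = -1/4*6 = -3/2 ≈ -1.5000)
T(s) = sqrt(2)*s**(3/2) (T(s) = sqrt(2*s)*s = (sqrt(2)*sqrt(s))*s = sqrt(2)*s**(3/2))
g = -2 (g = -5 + 3 = -2)
h(J, C) = 1 + C + J (h(J, C) = 3 + ((J + C) - 2) = 3 + ((C + J) - 2) = 3 + (-2 + C + J) = 1 + C + J)
-480*(1 + (-1 + h(T(4), F))) = -480*(1 + (-1 + (1 - 3/2 + sqrt(2)*4**(3/2)))) = -480*(1 + (-1 + (1 - 3/2 + sqrt(2)*8))) = -480*(1 + (-1 + (1 - 3/2 + 8*sqrt(2)))) = -480*(1 + (-1 + (-1/2 + 8*sqrt(2)))) = -480*(1 + (-3/2 + 8*sqrt(2))) = -480*(-1/2 + 8*sqrt(2)) = 240 - 3840*sqrt(2)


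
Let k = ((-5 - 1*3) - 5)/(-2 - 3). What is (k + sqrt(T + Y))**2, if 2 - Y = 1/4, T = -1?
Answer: 751/100 + 13*sqrt(3)/5 ≈ 12.013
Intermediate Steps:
Y = 7/4 (Y = 2 - 1/4 = 7/4 ≈ 1.7500)
k = 13/5 (k = ((-5 - 3) - 5)/(-5) = (-8 - 5)*(-1/5) = -13*(-1/5) = 13/5 ≈ 2.6000)
(k + sqrt(T + Y))**2 = (13/5 + sqrt(-1 + 7/4))**2 = (13/5 + sqrt(3/4))**2 = (13/5 + sqrt(3)/2)**2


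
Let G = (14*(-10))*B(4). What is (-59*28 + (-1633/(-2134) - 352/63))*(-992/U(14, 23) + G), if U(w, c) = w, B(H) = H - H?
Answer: 55241125304/470547 ≈ 1.1740e+5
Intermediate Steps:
B(H) = 0
G = 0 (G = (14*(-10))*0 = -140*0 = 0)
(-59*28 + (-1633/(-2134) - 352/63))*(-992/U(14, 23) + G) = (-59*28 + (-1633/(-2134) - 352/63))*(-992/14 + 0) = (-1652 + (-1633*(-1/2134) - 352*1/63))*(-992*1/14 + 0) = (-1652 + (1633/2134 - 352/63))*(-496/7 + 0) = (-1652 - 648289/134442)*(-496/7) = -222746473/134442*(-496/7) = 55241125304/470547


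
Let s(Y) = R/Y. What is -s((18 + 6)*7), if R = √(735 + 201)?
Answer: -√26/28 ≈ -0.18211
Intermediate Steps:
R = 6*√26 (R = √936 = 6*√26 ≈ 30.594)
s(Y) = 6*√26/Y (s(Y) = (6*√26)/Y = 6*√26/Y)
-s((18 + 6)*7) = -6*√26/((18 + 6)*7) = -6*√26/(24*7) = -6*√26/168 = -√26/28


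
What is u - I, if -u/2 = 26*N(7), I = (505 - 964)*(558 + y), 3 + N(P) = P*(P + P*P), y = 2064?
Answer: 1183270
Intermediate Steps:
N(P) = -3 + P*(P + P²) (N(P) = -3 + P*(P + P*P) = -3 + P*(P + P²))
I = -1203498 (I = (505 - 964)*(558 + 2064) = -459*2622 = -1203498)
u = -20228 (u = -52*(-3 + 7² + 7³) = -52*(-3 + 49 + 343) = -52*389 = -2*10114 = -20228)
u - I = -20228 - 1*(-1203498) = -20228 + 1203498 = 1183270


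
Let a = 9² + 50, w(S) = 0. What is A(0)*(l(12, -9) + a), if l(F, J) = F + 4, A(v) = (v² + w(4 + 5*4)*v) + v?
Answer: 0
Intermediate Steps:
A(v) = v + v² (A(v) = (v² + 0*v) + v = (v² + 0) + v = v² + v = v + v²)
l(F, J) = 4 + F
a = 131 (a = 81 + 50 = 131)
A(0)*(l(12, -9) + a) = (0*(1 + 0))*((4 + 12) + 131) = (0*1)*(16 + 131) = 0*147 = 0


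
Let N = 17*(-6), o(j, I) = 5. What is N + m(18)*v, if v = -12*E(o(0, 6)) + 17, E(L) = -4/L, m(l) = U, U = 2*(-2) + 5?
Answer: -377/5 ≈ -75.400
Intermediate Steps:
U = 1 (U = -4 + 5 = 1)
m(l) = 1
N = -102
v = 133/5 (v = -(-48)/5 + 17 = -12*(-4/5) + 17 = 48/5 + 17 = 133/5 ≈ 26.600)
N + m(18)*v = -102 + 1*(133/5) = -102 + 133/5 = -377/5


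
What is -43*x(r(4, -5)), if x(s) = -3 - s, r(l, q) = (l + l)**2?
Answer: 2881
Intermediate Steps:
r(l, q) = 4*l**2 (r(l, q) = (2*l)**2 = 4*l**2)
-43*x(r(4, -5)) = -43*(-3 - 4*4**2) = -43*(-3 - 4*16) = -43*(-3 - 1*64) = -43*(-3 - 64) = -43*(-67) = 2881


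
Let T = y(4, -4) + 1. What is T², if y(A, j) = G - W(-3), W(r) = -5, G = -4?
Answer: 4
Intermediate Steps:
y(A, j) = 1 (y(A, j) = -4 - 1*(-5) = -4 + 5 = 1)
T = 2 (T = 1 + 1 = 2)
T² = 2² = 4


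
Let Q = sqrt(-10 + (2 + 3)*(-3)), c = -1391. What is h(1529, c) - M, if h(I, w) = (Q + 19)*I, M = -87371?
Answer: 116422 + 7645*I ≈ 1.1642e+5 + 7645.0*I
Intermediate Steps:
Q = 5*I (Q = sqrt(-10 + 5*(-3)) = sqrt(-10 - 15) = sqrt(-25) = 5*I ≈ 5.0*I)
h(I, w) = I*(19 + 5*I) (h(I, w) = (5*I + 19)*I = (19 + 5*I)*I = I*(19 + 5*I))
h(1529, c) - M = 1529*(19 + 5*I) - 1*(-87371) = (29051 + 7645*I) + 87371 = 116422 + 7645*I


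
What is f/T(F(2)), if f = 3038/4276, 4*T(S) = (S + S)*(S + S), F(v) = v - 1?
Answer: 1519/2138 ≈ 0.71048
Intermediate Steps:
F(v) = -1 + v
T(S) = S² (T(S) = ((S + S)*(S + S))/4 = ((2*S)*(2*S))/4 = (4*S²)/4 = S²)
f = 1519/2138 (f = 3038*(1/4276) = 1519/2138 ≈ 0.71048)
f/T(F(2)) = 1519/(2138*((-1 + 2)²)) = 1519/(2138*(1²)) = (1519/2138)/1 = (1519/2138)*1 = 1519/2138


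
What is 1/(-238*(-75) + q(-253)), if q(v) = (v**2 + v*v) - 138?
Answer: 1/145730 ≈ 6.8620e-6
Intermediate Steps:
q(v) = -138 + 2*v**2 (q(v) = (v**2 + v**2) - 138 = 2*v**2 - 138 = -138 + 2*v**2)
1/(-238*(-75) + q(-253)) = 1/(-238*(-75) + (-138 + 2*(-253)**2)) = 1/(17850 + (-138 + 2*64009)) = 1/(17850 + (-138 + 128018)) = 1/(17850 + 127880) = 1/145730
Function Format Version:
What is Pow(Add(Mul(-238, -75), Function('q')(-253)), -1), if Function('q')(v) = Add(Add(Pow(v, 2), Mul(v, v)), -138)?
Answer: Rational(1, 145730) ≈ 6.8620e-6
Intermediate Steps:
Function('q')(v) = Add(-138, Mul(2, Pow(v, 2))) (Function('q')(v) = Add(Add(Pow(v, 2), Pow(v, 2)), -138) = Add(Mul(2, Pow(v, 2)), -138) = Add(-138, Mul(2, Pow(v, 2))))
Pow(Add(Mul(-238, -75), Function('q')(-253)), -1) = Pow(Add(Mul(-238, -75), Add(-138, Mul(2, Pow(-253, 2)))), -1) = Pow(Add(17850, Add(-138, Mul(2, 64009))), -1) = Pow(Add(17850, Add(-138, 128018)), -1) = Pow(Add(17850, 127880), -1) = Pow(145730, -1) = Rational(1, 145730)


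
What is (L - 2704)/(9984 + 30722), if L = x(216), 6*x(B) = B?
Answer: -1334/20353 ≈ -0.065543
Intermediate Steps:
x(B) = B/6
L = 36 (L = (⅙)*216 = 36)
(L - 2704)/(9984 + 30722) = (36 - 2704)/(9984 + 30722) = -2668/40706 = -2668*1/40706 = -1334/20353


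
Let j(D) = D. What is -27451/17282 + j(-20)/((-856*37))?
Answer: -54317652/34209719 ≈ -1.5878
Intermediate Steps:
-27451/17282 + j(-20)/((-856*37)) = -27451/17282 - 20/((-856*37)) = -27451*1/17282 - 20/(-31672) = -27451/17282 - 20*(-1/31672) = -27451/17282 + 5/7918 = -54317652/34209719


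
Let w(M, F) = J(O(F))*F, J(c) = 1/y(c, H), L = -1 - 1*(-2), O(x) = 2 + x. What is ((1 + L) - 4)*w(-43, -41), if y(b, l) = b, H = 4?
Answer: -82/39 ≈ -2.1026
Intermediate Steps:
L = 1 (L = -1 + 2 = 1)
J(c) = 1/c
w(M, F) = F/(2 + F)
((1 + L) - 4)*w(-43, -41) = ((1 + 1) - 4)*(-41/(2 - 41)) = (2 - 4)*(-41/(-39)) = -(-82)*(-1)/39 = -2*41/39 = -82/39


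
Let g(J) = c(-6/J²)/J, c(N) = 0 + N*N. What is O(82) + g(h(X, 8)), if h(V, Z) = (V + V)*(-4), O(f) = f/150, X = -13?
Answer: 124706923171/228122419200 ≈ 0.54667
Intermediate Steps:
c(N) = N² (c(N) = 0 + N² = N²)
O(f) = f/150 (O(f) = f*(1/150) = f/150)
h(V, Z) = -8*V (h(V, Z) = (2*V)*(-4) = -8*V)
g(J) = 36/J⁵ (g(J) = (-6/J²)²/J = (36/J⁴)/J = 36/J⁵)
O(82) + g(h(X, 8)) = (1/150)*82 + 36/(-8*(-13))⁵ = 41/75 + 36/104⁵ = 41/75 + 36*(1/12166529024) = 41/75 + 9/3041632256 = 124706923171/228122419200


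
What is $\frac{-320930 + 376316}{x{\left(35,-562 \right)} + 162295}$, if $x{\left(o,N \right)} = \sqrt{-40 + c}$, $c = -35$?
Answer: $\frac{898887087}{2633966710} - \frac{27693 i \sqrt{3}}{2633966710} \approx 0.34127 - 1.821 \cdot 10^{-5} i$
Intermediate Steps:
$x{\left(o,N \right)} = 5 i \sqrt{3}$ ($x{\left(o,N \right)} = \sqrt{-40 - 35} = \sqrt{-75} = 5 i \sqrt{3}$)
$\frac{-320930 + 376316}{x{\left(35,-562 \right)} + 162295} = \frac{-320930 + 376316}{5 i \sqrt{3} + 162295} = \frac{55386}{162295 + 5 i \sqrt{3}}$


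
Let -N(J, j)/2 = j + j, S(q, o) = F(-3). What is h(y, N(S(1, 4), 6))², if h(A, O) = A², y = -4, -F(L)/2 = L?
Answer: 256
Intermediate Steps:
F(L) = -2*L
S(q, o) = 6 (S(q, o) = -2*(-3) = 6)
N(J, j) = -4*j (N(J, j) = -2*(j + j) = -4*j)
h(y, N(S(1, 4), 6))² = ((-4)²)² = 16² = 256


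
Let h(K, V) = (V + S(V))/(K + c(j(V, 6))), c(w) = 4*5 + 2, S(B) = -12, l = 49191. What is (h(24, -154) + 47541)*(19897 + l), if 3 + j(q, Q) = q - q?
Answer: 75538055680/23 ≈ 3.2843e+9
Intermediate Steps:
j(q, Q) = -3 (j(q, Q) = -3 + (q - q) = -3 + 0 = -3)
c(w) = 22 (c(w) = 20 + 2 = 22)
h(K, V) = (-12 + V)/(22 + K) (h(K, V) = (V - 12)/(K + 22) = (-12 + V)/(22 + K))
(h(24, -154) + 47541)*(19897 + l) = ((-12 - 154)/(22 + 24) + 47541)*(19897 + 49191) = (-166/46 + 47541)*69088 = ((1/46)*(-166) + 47541)*69088 = (-83/23 + 47541)*69088 = (1093360/23)*69088 = 75538055680/23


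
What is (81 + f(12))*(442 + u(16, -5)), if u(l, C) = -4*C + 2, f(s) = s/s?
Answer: 38048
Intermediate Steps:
f(s) = 1
u(l, C) = 2 - 4*C
(81 + f(12))*(442 + u(16, -5)) = (81 + 1)*(442 + (2 - 4*(-5))) = 82*(442 + (2 + 20)) = 82*(442 + 22) = 82*464 = 38048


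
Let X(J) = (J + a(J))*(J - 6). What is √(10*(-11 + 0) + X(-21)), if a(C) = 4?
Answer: √349 ≈ 18.682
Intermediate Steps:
X(J) = (-6 + J)*(4 + J) (X(J) = (J + 4)*(J - 6) = (4 + J)*(-6 + J) = (-6 + J)*(4 + J))
√(10*(-11 + 0) + X(-21)) = √(10*(-11 + 0) + (-24 + (-21)² - 2*(-21))) = √(10*(-11) + (-24 + 441 + 42)) = √(-110 + 459) = √349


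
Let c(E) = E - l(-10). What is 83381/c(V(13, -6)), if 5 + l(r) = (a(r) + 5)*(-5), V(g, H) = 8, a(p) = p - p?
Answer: 83381/38 ≈ 2194.2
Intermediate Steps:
a(p) = 0
l(r) = -30 (l(r) = -5 + (0 + 5)*(-5) = -5 + 5*(-5) = -5 - 25 = -30)
c(E) = 30 + E (c(E) = E - 1*(-30) = E + 30 = 30 + E)
83381/c(V(13, -6)) = 83381/(30 + 8) = 83381/38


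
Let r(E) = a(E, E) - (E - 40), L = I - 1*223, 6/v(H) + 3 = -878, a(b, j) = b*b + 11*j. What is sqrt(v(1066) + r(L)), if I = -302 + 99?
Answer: sqrt(137579188930)/881 ≈ 421.02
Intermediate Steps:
a(b, j) = b**2 + 11*j
v(H) = -6/881 (v(H) = 6/(-3 - 878) = 6/(-881) = 6*(-1/881) = -6/881)
I = -203
L = -426 (L = -203 - 1*223 = -203 - 223 = -426)
r(E) = 40 + E**2 + 10*E (r(E) = (E**2 + 11*E) - (E - 40) = (E**2 + 11*E) - (-40 + E) = (E**2 + 11*E) + (40 - E) = 40 + E**2 + 10*E)
sqrt(v(1066) + r(L)) = sqrt(-6/881 + (40 + (-426)**2 + 10*(-426))) = sqrt(-6/881 + (40 + 181476 - 4260)) = sqrt(-6/881 + 177256) = sqrt(156162530/881) = sqrt(137579188930)/881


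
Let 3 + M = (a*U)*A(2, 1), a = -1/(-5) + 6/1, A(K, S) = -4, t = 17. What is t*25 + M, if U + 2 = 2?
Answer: 422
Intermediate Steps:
a = 31/5 (a = -1*(-1/5) + 6*1 = 1/5 + 6 = 31/5 ≈ 6.2000)
U = 0 (U = -2 + 2 = 0)
M = -3 (M = -3 + ((31/5)*0)*(-4) = -3 + 0*(-4) = -3 + 0 = -3)
t*25 + M = 17*25 - 3 = 425 - 3 = 422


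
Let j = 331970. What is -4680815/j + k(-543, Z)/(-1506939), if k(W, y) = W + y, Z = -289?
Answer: -1410685295249/100051707966 ≈ -14.100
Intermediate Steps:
-4680815/j + k(-543, Z)/(-1506939) = -4680815/331970 + (-543 - 289)/(-1506939) = -4680815*1/331970 - 832*(-1/1506939) = -936163/66394 + 832/1506939 = -1410685295249/100051707966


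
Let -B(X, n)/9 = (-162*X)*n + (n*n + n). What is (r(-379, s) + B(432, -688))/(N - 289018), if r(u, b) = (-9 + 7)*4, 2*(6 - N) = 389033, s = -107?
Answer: 875189680/967057 ≈ 905.00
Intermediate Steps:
N = -389021/2 (N = 6 - ½*389033 = 6 - 389033/2 = -389021/2 ≈ -1.9451e+5)
r(u, b) = -8 (r(u, b) = -2*4 = -8)
B(X, n) = -9*n - 9*n² + 1458*X*n (B(X, n) = -9*((-162*X)*n + (n*n + n)) = -9*(-162*X*n + (n² + n)) = -9*(-162*X*n + (n + n²)) = -9*(n + n² - 162*X*n) = -9*n - 9*n² + 1458*X*n)
(r(-379, s) + B(432, -688))/(N - 289018) = (-8 + 9*(-688)*(-1 - 1*(-688) + 162*432))/(-389021/2 - 289018) = (-8 + 9*(-688)*(-1 + 688 + 69984))/(-967057/2) = (-8 + 9*(-688)*70671)*(-2/967057) = (-8 - 437594832)*(-2/967057) = -437594840*(-2/967057) = 875189680/967057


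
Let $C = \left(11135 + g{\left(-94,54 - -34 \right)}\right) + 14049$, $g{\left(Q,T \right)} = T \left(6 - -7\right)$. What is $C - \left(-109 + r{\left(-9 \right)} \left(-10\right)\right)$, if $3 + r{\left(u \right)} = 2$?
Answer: $26427$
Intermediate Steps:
$r{\left(u \right)} = -1$ ($r{\left(u \right)} = -3 + 2 = -1$)
$g{\left(Q,T \right)} = 13 T$ ($g{\left(Q,T \right)} = T \left(6 + 7\right) = T 13 = 13 T$)
$C = 26328$ ($C = \left(11135 + 13 \left(54 - -34\right)\right) + 14049 = \left(11135 + 13 \left(54 + 34\right)\right) + 14049 = \left(11135 + 13 \cdot 88\right) + 14049 = \left(11135 + 1144\right) + 14049 = 12279 + 14049 = 26328$)
$C - \left(-109 + r{\left(-9 \right)} \left(-10\right)\right) = 26328 - \left(-109 - -10\right) = 26328 - \left(-109 + 10\right) = 26328 - -99 = 26328 + 99 = 26427$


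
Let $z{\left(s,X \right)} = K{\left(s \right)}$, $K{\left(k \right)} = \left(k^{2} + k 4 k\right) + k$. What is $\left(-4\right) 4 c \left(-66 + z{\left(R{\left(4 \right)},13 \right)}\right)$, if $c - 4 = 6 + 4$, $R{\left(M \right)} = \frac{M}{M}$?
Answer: $13440$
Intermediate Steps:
$R{\left(M \right)} = 1$
$c = 14$ ($c = 4 + \left(6 + 4\right) = 4 + 10 = 14$)
$K{\left(k \right)} = k + 5 k^{2}$ ($K{\left(k \right)} = \left(k^{2} + 4 k k\right) + k = \left(k^{2} + 4 k^{2}\right) + k = 5 k^{2} + k = k + 5 k^{2}$)
$z{\left(s,X \right)} = s \left(1 + 5 s\right)$
$\left(-4\right) 4 c \left(-66 + z{\left(R{\left(4 \right)},13 \right)}\right) = \left(-4\right) 4 \cdot 14 \left(-66 + 1 \left(1 + 5 \cdot 1\right)\right) = \left(-16\right) 14 \left(-66 + 1 \left(1 + 5\right)\right) = - 224 \left(-66 + 1 \cdot 6\right) = - 224 \left(-66 + 6\right) = \left(-224\right) \left(-60\right) = 13440$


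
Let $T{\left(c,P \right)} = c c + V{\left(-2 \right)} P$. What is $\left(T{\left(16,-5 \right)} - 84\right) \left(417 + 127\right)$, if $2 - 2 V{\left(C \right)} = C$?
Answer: $88128$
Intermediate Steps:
$V{\left(C \right)} = 1 - \frac{C}{2}$
$T{\left(c,P \right)} = c^{2} + 2 P$ ($T{\left(c,P \right)} = c c + \left(1 - -1\right) P = c^{2} + \left(1 + 1\right) P = c^{2} + 2 P$)
$\left(T{\left(16,-5 \right)} - 84\right) \left(417 + 127\right) = \left(\left(16^{2} + 2 \left(-5\right)\right) - 84\right) \left(417 + 127\right) = \left(\left(256 - 10\right) - 84\right) 544 = \left(246 - 84\right) 544 = 162 \cdot 544 = 88128$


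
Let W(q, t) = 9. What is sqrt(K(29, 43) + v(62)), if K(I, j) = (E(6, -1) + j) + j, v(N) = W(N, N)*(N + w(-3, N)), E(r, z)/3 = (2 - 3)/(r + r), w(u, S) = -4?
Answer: sqrt(2431)/2 ≈ 24.653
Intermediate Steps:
E(r, z) = -3/(2*r) (E(r, z) = 3*((2 - 3)/(r + r)) = 3*(-1/(2*r)) = -3/(2*r))
v(N) = -36 + 9*N (v(N) = 9*(N - 4) = 9*(-4 + N) = -36 + 9*N)
K(I, j) = -1/4 + 2*j (K(I, j) = (-3/2/6 + j) + j = (-3/2*1/6 + j) + j = (-1/4 + j) + j = -1/4 + 2*j)
sqrt(K(29, 43) + v(62)) = sqrt((-1/4 + 2*43) + (-36 + 9*62)) = sqrt((-1/4 + 86) + (-36 + 558)) = sqrt(343/4 + 522) = sqrt(2431/4) = sqrt(2431)/2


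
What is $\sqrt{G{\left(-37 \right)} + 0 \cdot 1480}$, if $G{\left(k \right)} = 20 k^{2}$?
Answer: $74 \sqrt{5} \approx 165.47$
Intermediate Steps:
$\sqrt{G{\left(-37 \right)} + 0 \cdot 1480} = \sqrt{20 \left(-37\right)^{2} + 0 \cdot 1480} = \sqrt{20 \cdot 1369 + 0} = \sqrt{27380 + 0} = \sqrt{27380} = 74 \sqrt{5}$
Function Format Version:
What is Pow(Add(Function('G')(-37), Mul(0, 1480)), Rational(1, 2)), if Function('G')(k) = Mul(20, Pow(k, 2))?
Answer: Mul(74, Pow(5, Rational(1, 2))) ≈ 165.47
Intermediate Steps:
Pow(Add(Function('G')(-37), Mul(0, 1480)), Rational(1, 2)) = Pow(Add(Mul(20, Pow(-37, 2)), Mul(0, 1480)), Rational(1, 2)) = Pow(Add(Mul(20, 1369), 0), Rational(1, 2)) = Pow(Add(27380, 0), Rational(1, 2)) = Pow(27380, Rational(1, 2)) = Mul(74, Pow(5, Rational(1, 2)))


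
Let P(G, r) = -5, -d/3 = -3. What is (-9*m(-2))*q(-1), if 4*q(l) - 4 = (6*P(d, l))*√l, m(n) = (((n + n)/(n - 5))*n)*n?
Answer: -144/7 + 1080*I/7 ≈ -20.571 + 154.29*I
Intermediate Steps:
d = 9 (d = -3*(-3) = 9)
m(n) = 2*n³/(-5 + n) (m(n) = (((2*n)/(-5 + n))*n)*n = ((2*n/(-5 + n))*n)*n = (2*n²/(-5 + n))*n = 2*n³/(-5 + n))
q(l) = 1 - 15*√l/2 (q(l) = 1 + ((6*(-5))*√l)/4 = 1 + (-30*√l)/4 = 1 - 15*√l/2)
(-9*m(-2))*q(-1) = (-18*(-2)³/(-5 - 2))*(1 - 15*I/2) = (-18*(-8)/(-7))*(1 - 15*I/2) = (-18*(-8)*(-1)/7)*(1 - 15*I/2) = (-9*16/7)*(1 - 15*I/2) = -144*(1 - 15*I/2)/7 = -144/7 + 1080*I/7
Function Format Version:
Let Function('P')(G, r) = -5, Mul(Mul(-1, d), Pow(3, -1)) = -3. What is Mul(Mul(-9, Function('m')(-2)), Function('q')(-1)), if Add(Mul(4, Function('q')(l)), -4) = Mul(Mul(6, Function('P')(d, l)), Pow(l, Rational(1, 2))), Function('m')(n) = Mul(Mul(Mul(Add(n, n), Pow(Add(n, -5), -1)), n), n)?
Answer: Add(Rational(-144, 7), Mul(Rational(1080, 7), I)) ≈ Add(-20.571, Mul(154.29, I))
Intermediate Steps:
d = 9 (d = Mul(-3, -3) = 9)
Function('m')(n) = Mul(2, Pow(n, 3), Pow(Add(-5, n), -1)) (Function('m')(n) = Mul(Mul(Mul(Mul(2, n), Pow(Add(-5, n), -1)), n), n) = Mul(Mul(Mul(2, n, Pow(Add(-5, n), -1)), n), n) = Mul(Mul(2, Pow(n, 2), Pow(Add(-5, n), -1)), n) = Mul(2, Pow(n, 3), Pow(Add(-5, n), -1)))
Function('q')(l) = Add(1, Mul(Rational(-15, 2), Pow(l, Rational(1, 2)))) (Function('q')(l) = Add(1, Mul(Rational(1, 4), Mul(Mul(6, -5), Pow(l, Rational(1, 2))))) = Add(1, Mul(Rational(1, 4), Mul(-30, Pow(l, Rational(1, 2))))) = Add(1, Mul(Rational(-15, 2), Pow(l, Rational(1, 2)))))
Mul(Mul(-9, Function('m')(-2)), Function('q')(-1)) = Mul(Mul(-9, Mul(2, Pow(-2, 3), Pow(Add(-5, -2), -1))), Add(1, Mul(Rational(-15, 2), Pow(-1, Rational(1, 2))))) = Mul(Mul(-9, Mul(2, -8, Pow(-7, -1))), Add(1, Mul(Rational(-15, 2), I))) = Mul(Mul(-9, Mul(2, -8, Rational(-1, 7))), Add(1, Mul(Rational(-15, 2), I))) = Mul(Mul(-9, Rational(16, 7)), Add(1, Mul(Rational(-15, 2), I))) = Mul(Rational(-144, 7), Add(1, Mul(Rational(-15, 2), I))) = Add(Rational(-144, 7), Mul(Rational(1080, 7), I))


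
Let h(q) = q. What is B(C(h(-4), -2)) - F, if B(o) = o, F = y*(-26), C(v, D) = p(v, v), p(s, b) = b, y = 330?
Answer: 8576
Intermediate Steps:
C(v, D) = v
F = -8580 (F = 330*(-26) = -8580)
B(C(h(-4), -2)) - F = -4 - 1*(-8580) = -4 + 8580 = 8576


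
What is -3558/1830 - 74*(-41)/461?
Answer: 651997/140605 ≈ 4.6371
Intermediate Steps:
-3558/1830 - 74*(-41)/461 = -3558*1/1830 + 3034*(1/461) = -593/305 + 3034/461 = 651997/140605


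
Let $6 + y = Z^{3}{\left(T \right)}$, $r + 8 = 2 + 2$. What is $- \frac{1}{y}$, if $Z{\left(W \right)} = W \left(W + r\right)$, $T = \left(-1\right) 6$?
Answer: $- \frac{1}{215994} \approx -4.6298 \cdot 10^{-6}$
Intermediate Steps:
$T = -6$
$r = -4$ ($r = -8 + \left(2 + 2\right) = -8 + 4 = -4$)
$Z{\left(W \right)} = W \left(-4 + W\right)$ ($Z{\left(W \right)} = W \left(W - 4\right) = W \left(-4 + W\right)$)
$y = 215994$ ($y = -6 + \left(- 6 \left(-4 - 6\right)\right)^{3} = -6 + \left(\left(-6\right) \left(-10\right)\right)^{3} = -6 + 60^{3} = -6 + 216000 = 215994$)
$- \frac{1}{y} = - \frac{1}{215994}$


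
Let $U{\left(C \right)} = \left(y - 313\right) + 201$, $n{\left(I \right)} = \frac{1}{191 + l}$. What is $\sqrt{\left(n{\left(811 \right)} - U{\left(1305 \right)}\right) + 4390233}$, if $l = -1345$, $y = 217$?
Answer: $\frac{\sqrt{5846403698494}}{1154} \approx 2095.3$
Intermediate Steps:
$n{\left(I \right)} = - \frac{1}{1154}$ ($n{\left(I \right)} = \frac{1}{191 - 1345} = \frac{1}{-1154} = - \frac{1}{1154}$)
$U{\left(C \right)} = 105$ ($U{\left(C \right)} = \left(217 - 313\right) + 201 = -96 + 201 = 105$)
$\sqrt{\left(n{\left(811 \right)} - U{\left(1305 \right)}\right) + 4390233} = \sqrt{\left(- \frac{1}{1154} - 105\right) + 4390233} = \sqrt{- \frac{121171}{1154} + 4390233} = \sqrt{\frac{5066207711}{1154}} = \frac{\sqrt{5846403698494}}{1154}$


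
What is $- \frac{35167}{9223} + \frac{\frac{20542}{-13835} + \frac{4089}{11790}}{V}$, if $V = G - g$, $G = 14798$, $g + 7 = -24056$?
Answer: $- \frac{646139813842381}{169457210924910} \approx -3.813$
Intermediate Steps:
$g = -24063$ ($g = -7 - 24056 = -24063$)
$V = 38861$ ($V = 14798 - -24063 = 14798 + 24063 = 38861$)
$- \frac{35167}{9223} + \frac{\frac{20542}{-13835} + \frac{4089}{11790}}{V} = - \frac{35167}{9223} + \frac{\frac{20542}{-13835} + \frac{4089}{11790}}{38861} = \left(-35167\right) \frac{1}{9223} + \left(20542 \left(- \frac{1}{13835}\right) + 4089 \cdot \frac{1}{11790}\right) \frac{1}{38861} = - \frac{1529}{401} + \left(- \frac{20542}{13835} + \frac{1363}{3930}\right) \frac{1}{38861} = - \frac{1529}{401} - \frac{12374591}{422586560910} = - \frac{646139813842381}{169457210924910}$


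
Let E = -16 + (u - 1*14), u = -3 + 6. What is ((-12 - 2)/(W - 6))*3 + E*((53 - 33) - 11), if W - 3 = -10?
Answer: -3117/13 ≈ -239.77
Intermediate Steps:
W = -7 (W = 3 - 10 = -7)
u = 3
E = -27 (E = -16 + (3 - 1*14) = -16 + (3 - 14) = -16 - 11 = -27)
((-12 - 2)/(W - 6))*3 + E*((53 - 33) - 11) = ((-12 - 2)/(-7 - 6))*3 - 27*((53 - 33) - 11) = -14/(-13)*3 - 27*(20 - 11) = -14*(-1/13)*3 - 27*9 = (14/13)*3 - 243 = 42/13 - 243 = -3117/13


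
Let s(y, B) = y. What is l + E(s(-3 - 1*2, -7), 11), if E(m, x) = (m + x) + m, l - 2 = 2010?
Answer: 2013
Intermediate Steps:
l = 2012 (l = 2 + 2010 = 2012)
E(m, x) = x + 2*m
l + E(s(-3 - 1*2, -7), 11) = 2012 + (11 + 2*(-3 - 1*2)) = 2012 + (11 + 2*(-3 - 2)) = 2012 + (11 + 2*(-5)) = 2012 + (11 - 10) = 2012 + 1 = 2013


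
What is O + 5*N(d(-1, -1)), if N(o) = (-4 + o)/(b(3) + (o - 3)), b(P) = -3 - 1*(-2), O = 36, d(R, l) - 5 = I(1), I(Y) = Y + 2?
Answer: 41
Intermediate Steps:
I(Y) = 2 + Y
d(R, l) = 8 (d(R, l) = 5 + (2 + 1) = 5 + 3 = 8)
b(P) = -1 (b(P) = -3 + 2 = -1)
N(o) = 1 (N(o) = (-4 + o)/(-1 + (o - 3)) = (-4 + o)/(-1 + (-3 + o)) = (-4 + o)/(-4 + o) = 1)
O + 5*N(d(-1, -1)) = 36 + 5*1 = 36 + 5 = 41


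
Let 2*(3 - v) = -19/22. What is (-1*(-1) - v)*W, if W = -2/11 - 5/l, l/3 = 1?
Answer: 6527/1452 ≈ 4.4952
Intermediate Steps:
l = 3 (l = 3*1 = 3)
v = 151/44 (v = 3 - (-19)/(2*22) = 3 - ½*(-19/22) = 3 + 19/44 = 151/44 ≈ 3.4318)
W = -61/33 (W = -2/11 - 5/3 = -61/33 ≈ -1.8485)
(-1*(-1) - v)*W = (-1*(-1) - 1*151/44)*(-61/33) = (1 - 151/44)*(-61/33) = -107/44*(-61/33) = 6527/1452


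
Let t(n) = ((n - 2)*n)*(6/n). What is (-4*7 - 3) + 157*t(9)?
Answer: 6563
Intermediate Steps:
t(n) = -12 + 6*n (t(n) = ((-2 + n)*n)*(6/n) = (n*(-2 + n))*(6/n) = -12 + 6*n)
(-4*7 - 3) + 157*t(9) = (-4*7 - 3) + 157*(-12 + 6*9) = (-28 - 3) + 157*(-12 + 54) = -31 + 157*42 = -31 + 6594 = 6563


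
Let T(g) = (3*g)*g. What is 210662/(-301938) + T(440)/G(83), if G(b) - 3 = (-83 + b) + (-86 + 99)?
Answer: 5480069369/150969 ≈ 36299.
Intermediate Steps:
T(g) = 3*g**2
G(b) = -67 + b (G(b) = 3 + ((-83 + b) + (-86 + 99)) = 3 + ((-83 + b) + 13) = 3 + (-70 + b) = -67 + b)
210662/(-301938) + T(440)/G(83) = 210662/(-301938) + (3*440**2)/(-67 + 83) = 210662*(-1/301938) + (3*193600)/16 = -105331/150969 + 580800*(1/16) = -105331/150969 + 36300 = 5480069369/150969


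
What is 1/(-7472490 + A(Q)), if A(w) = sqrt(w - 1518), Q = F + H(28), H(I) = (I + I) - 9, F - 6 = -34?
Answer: -7472490/55838106801599 - I*sqrt(1499)/55838106801599 ≈ -1.3382e-7 - 6.9338e-13*I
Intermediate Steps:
F = -28 (F = 6 - 34 = -28)
H(I) = -9 + 2*I (H(I) = 2*I - 9 = -9 + 2*I)
Q = 19 (Q = -28 + (-9 + 2*28) = -28 + (-9 + 56) = -28 + 47 = 19)
A(w) = sqrt(-1518 + w)
1/(-7472490 + A(Q)) = 1/(-7472490 + sqrt(-1518 + 19)) = 1/(-7472490 + sqrt(-1499)) = 1/(-7472490 + I*sqrt(1499))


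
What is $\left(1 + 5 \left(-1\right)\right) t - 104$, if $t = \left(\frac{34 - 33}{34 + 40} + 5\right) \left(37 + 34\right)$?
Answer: $- \frac{56530}{37} \approx -1527.8$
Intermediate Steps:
$t = \frac{26341}{74}$ ($t = \left(1 \cdot \frac{1}{74} + 5\right) 71 = \left(\frac{1}{74} + 5\right) 71 = \frac{371}{74} \cdot 71 = \frac{26341}{74} \approx 355.96$)
$\left(1 + 5 \left(-1\right)\right) t - 104 = \left(1 + 5 \left(-1\right)\right) \frac{26341}{74} - 104 = \left(1 - 5\right) \frac{26341}{74} - 104 = \left(-4\right) \frac{26341}{74} - 104 = - \frac{52682}{37} - 104 = - \frac{56530}{37}$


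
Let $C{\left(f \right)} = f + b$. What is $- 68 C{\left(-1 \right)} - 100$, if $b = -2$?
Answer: $104$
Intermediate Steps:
$C{\left(f \right)} = -2 + f$ ($C{\left(f \right)} = f - 2 = -2 + f$)
$- 68 C{\left(-1 \right)} - 100 = - 68 \left(-2 - 1\right) - 100 = \left(-68\right) \left(-3\right) - 100 = 204 - 100 = 104$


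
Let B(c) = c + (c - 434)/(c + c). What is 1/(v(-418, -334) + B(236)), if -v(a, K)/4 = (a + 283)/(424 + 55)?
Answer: 113044/26758403 ≈ 0.0042246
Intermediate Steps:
v(a, K) = -1132/479 - 4*a/479 (v(a, K) = -4*(a + 283)/(424 + 55) = -4*(283 + a)/479 = -4*(283/479 + a/479) = -1132/479 - 4*a/479)
B(c) = c + (-434 + c)/(2*c) (B(c) = c + (-434 + c)/((2*c)) = c + (-434 + c)*(1/(2*c)) = c + (-434 + c)/(2*c))
1/(v(-418, -334) + B(236)) = 1/((-1132/479 - 4/479*(-418)) + (1/2 + 236 - 217/236)) = 1/((-1132/479 + 1672/479) + (1/2 + 236 - 217*1/236)) = 1/(540/479 + (1/2 + 236 - 217/236)) = 1/(540/479 + 55597/236) = 1/(26758403/113044) = 113044/26758403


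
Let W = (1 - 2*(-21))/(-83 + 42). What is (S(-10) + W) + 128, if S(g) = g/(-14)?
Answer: 36640/287 ≈ 127.67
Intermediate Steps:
S(g) = -g/14 (S(g) = g*(-1/14) = -g/14)
W = -43/41 (W = (1 + 42)/(-41) = 43*(-1/41) = -43/41 ≈ -1.0488)
(S(-10) + W) + 128 = (-1/14*(-10) - 43/41) + 128 = (5/7 - 43/41) + 128 = -96/287 + 128 = 36640/287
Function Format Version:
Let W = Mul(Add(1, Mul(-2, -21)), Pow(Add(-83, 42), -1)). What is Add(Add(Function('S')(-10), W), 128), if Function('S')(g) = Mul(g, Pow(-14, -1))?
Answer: Rational(36640, 287) ≈ 127.67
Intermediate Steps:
Function('S')(g) = Mul(Rational(-1, 14), g) (Function('S')(g) = Mul(g, Rational(-1, 14)) = Mul(Rational(-1, 14), g))
W = Rational(-43, 41) (W = Mul(Add(1, 42), Pow(-41, -1)) = Mul(43, Rational(-1, 41)) = Rational(-43, 41) ≈ -1.0488)
Add(Add(Function('S')(-10), W), 128) = Add(Add(Mul(Rational(-1, 14), -10), Rational(-43, 41)), 128) = Add(Add(Rational(5, 7), Rational(-43, 41)), 128) = Add(Rational(-96, 287), 128) = Rational(36640, 287)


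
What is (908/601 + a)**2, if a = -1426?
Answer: 732938029924/361201 ≈ 2.0292e+6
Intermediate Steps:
(908/601 + a)**2 = (908/601 - 1426)**2 = (-856118/601)**2 = 732938029924/361201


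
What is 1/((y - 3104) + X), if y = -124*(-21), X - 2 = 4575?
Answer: 1/4077 ≈ 0.00024528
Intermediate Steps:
X = 4577 (X = 2 + 4575 = 4577)
y = 2604
1/((y - 3104) + X) = 1/((2604 - 3104) + 4577) = 1/(-500 + 4577) = 1/4077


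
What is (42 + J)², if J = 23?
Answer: 4225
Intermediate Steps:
(42 + J)² = (42 + 23)² = 65² = 4225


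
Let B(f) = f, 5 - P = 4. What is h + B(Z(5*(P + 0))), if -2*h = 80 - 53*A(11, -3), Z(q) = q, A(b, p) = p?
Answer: -229/2 ≈ -114.50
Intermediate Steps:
P = 1 (P = 5 - 1*4 = 5 - 4 = 1)
h = -239/2 (h = -(80 - 53*(-3))/2 = -(80 + 159)/2 = -½*239 = -239/2 ≈ -119.50)
h + B(Z(5*(P + 0))) = -239/2 + 5*(1 + 0) = -239/2 + 5*1 = -239/2 + 5 = -229/2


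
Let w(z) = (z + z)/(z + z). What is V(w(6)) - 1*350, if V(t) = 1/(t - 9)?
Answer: -2801/8 ≈ -350.13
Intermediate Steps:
w(z) = 1 (w(z) = (2*z)/((2*z)) = (2*z)*(1/(2*z)) = 1)
V(t) = 1/(-9 + t)
V(w(6)) - 1*350 = 1/(-9 + 1) - 1*350 = 1/(-8) - 350 = -1/8 - 350 = -2801/8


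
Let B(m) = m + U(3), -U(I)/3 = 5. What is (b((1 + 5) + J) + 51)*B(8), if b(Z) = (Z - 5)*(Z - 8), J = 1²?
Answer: -343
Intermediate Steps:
U(I) = -15 (U(I) = -3*5 = -15)
J = 1
b(Z) = (-8 + Z)*(-5 + Z) (b(Z) = (-5 + Z)*(-8 + Z) = (-8 + Z)*(-5 + Z))
B(m) = -15 + m (B(m) = m - 15 = -15 + m)
(b((1 + 5) + J) + 51)*B(8) = ((40 + ((1 + 5) + 1)² - 13*((1 + 5) + 1)) + 51)*(-15 + 8) = ((40 + (6 + 1)² - 13*(6 + 1)) + 51)*(-7) = ((40 + 7² - 13*7) + 51)*(-7) = ((40 + 49 - 91) + 51)*(-7) = (-2 + 51)*(-7) = 49*(-7) = -343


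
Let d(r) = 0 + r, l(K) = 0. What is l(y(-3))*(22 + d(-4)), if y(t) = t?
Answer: 0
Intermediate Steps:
d(r) = r
l(y(-3))*(22 + d(-4)) = 0*(22 - 4) = 0*18 = 0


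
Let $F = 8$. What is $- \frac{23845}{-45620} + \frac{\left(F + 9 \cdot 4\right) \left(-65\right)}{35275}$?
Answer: $\frac{28426367}{64369820} \approx 0.44161$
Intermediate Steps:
$- \frac{23845}{-45620} + \frac{\left(F + 9 \cdot 4\right) \left(-65\right)}{35275} = - \frac{23845}{-45620} + \frac{\left(8 + 9 \cdot 4\right) \left(-65\right)}{35275} = \left(-23845\right) \left(- \frac{1}{45620}\right) + \left(8 + 36\right) \left(-65\right) \frac{1}{35275} = \frac{4769}{9124} + 44 \left(-65\right) \frac{1}{35275} = \frac{4769}{9124} - \frac{572}{7055} = \frac{28426367}{64369820}$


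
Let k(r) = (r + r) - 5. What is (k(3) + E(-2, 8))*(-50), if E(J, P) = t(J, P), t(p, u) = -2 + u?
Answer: -350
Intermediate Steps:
E(J, P) = -2 + P
k(r) = -5 + 2*r (k(r) = 2*r - 5 = -5 + 2*r)
(k(3) + E(-2, 8))*(-50) = ((-5 + 2*3) + (-2 + 8))*(-50) = ((-5 + 6) + 6)*(-50) = (1 + 6)*(-50) = 7*(-50) = -350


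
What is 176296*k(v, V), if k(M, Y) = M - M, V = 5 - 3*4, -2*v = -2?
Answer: 0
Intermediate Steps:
v = 1 (v = -½*(-2) = 1)
V = -7 (V = 5 - 12 = -7)
k(M, Y) = 0
176296*k(v, V) = 176296*0 = 0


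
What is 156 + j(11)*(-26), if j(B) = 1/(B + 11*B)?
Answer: 10283/66 ≈ 155.80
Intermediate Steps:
j(B) = 1/(12*B)
156 + j(11)*(-26) = 156 + ((1/12)/11)*(-26) = 156 + ((1/12)*(1/11))*(-26) = 156 + (1/132)*(-26) = 156 - 13/66 = 10283/66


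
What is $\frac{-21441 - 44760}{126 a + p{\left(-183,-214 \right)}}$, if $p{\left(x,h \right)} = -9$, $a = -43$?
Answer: $\frac{22067}{1809} \approx 12.198$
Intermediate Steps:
$\frac{-21441 - 44760}{126 a + p{\left(-183,-214 \right)}} = \frac{-21441 - 44760}{126 \left(-43\right) - 9} = - \frac{66201}{-5418 - 9} = - \frac{66201}{-5427} = \left(-66201\right) \left(- \frac{1}{5427}\right) = \frac{22067}{1809}$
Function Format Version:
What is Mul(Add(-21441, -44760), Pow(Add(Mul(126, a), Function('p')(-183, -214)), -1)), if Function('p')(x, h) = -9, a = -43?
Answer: Rational(22067, 1809) ≈ 12.198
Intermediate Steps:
Mul(Add(-21441, -44760), Pow(Add(Mul(126, a), Function('p')(-183, -214)), -1)) = Mul(Add(-21441, -44760), Pow(Add(Mul(126, -43), -9), -1)) = Mul(-66201, Pow(Add(-5418, -9), -1)) = Mul(-66201, Pow(-5427, -1)) = Mul(-66201, Rational(-1, 5427)) = Rational(22067, 1809)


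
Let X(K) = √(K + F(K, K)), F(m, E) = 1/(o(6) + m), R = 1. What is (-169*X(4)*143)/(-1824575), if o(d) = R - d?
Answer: 24167*√3/1824575 ≈ 0.022941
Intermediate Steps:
o(d) = 1 - d
F(m, E) = 1/(-5 + m) (F(m, E) = 1/((1 - 1*6) + m) = 1/((1 - 6) + m) = 1/(-5 + m))
X(K) = √(K + 1/(-5 + K))
(-169*X(4)*143)/(-1824575) = (-169*√(-1/(-5 + 4))*√(-1 - 4*(-5 + 4))*143)/(-1824575) = (-169*√3*√(-1/(-1))*143)*(-1/1824575) = (-169*√3*143)*(-1/1824575) = -24167*√3*(-1/1824575) = 24167*√3/1824575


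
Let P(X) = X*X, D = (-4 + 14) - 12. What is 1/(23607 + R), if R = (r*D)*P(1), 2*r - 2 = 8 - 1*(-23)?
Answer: 1/23574 ≈ 4.2420e-5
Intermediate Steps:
r = 33/2 (r = 1 + (8 - 1*(-23))/2 = 1 + (8 + 23)/2 = 1 + (½)*31 = 1 + 31/2 = 33/2 ≈ 16.500)
D = -2 (D = 10 - 12 = -2)
P(X) = X²
R = -33 (R = ((33/2)*(-2))*1² = -33*1 = -33)
1/(23607 + R) = 1/(23607 - 33) = 1/23574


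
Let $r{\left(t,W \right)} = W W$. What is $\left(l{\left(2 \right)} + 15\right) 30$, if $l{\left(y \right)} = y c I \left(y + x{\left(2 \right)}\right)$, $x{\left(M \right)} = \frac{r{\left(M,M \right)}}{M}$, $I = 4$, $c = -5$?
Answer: $-4350$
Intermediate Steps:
$r{\left(t,W \right)} = W^{2}$
$x{\left(M \right)} = M$ ($x{\left(M \right)} = \frac{M^{2}}{M} = M$)
$l{\left(y \right)} = - 20 y \left(2 + y\right)$ ($l{\left(y \right)} = y \left(-5\right) 4 \left(y + 2\right) = - 5 y 4 \left(2 + y\right) = - 20 y \left(2 + y\right)$)
$\left(l{\left(2 \right)} + 15\right) 30 = \left(\left(-20\right) 2 \left(2 + 2\right) + 15\right) 30 = \left(\left(-20\right) 2 \cdot 4 + 15\right) 30 = \left(-160 + 15\right) 30 = \left(-145\right) 30 = -4350$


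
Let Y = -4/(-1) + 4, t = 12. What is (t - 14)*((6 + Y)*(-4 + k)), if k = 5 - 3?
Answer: 56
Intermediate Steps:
Y = 8 (Y = -1*(-4) + 4 = 4 + 4 = 8)
k = 2
(t - 14)*((6 + Y)*(-4 + k)) = (12 - 14)*((6 + 8)*(-4 + 2)) = -28*(-2) = -2*(-28) = 56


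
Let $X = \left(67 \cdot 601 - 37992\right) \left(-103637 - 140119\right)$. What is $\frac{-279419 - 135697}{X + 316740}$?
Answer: $\frac{34593}{46185680} \approx 0.000749$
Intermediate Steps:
$X = -554544900$ ($X = \left(40267 - 37992\right) \left(-243756\right) = 2275 \left(-243756\right) = -554544900$)
$\frac{-279419 - 135697}{X + 316740} = \frac{-279419 - 135697}{-554544900 + 316740} = - \frac{415116}{-554228160} = \left(-415116\right) \left(- \frac{1}{554228160}\right) = \frac{34593}{46185680}$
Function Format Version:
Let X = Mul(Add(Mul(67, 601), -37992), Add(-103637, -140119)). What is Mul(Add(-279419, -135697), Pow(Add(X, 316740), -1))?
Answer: Rational(34593, 46185680) ≈ 0.00074900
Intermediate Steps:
X = -554544900 (X = Mul(Add(40267, -37992), -243756) = Mul(2275, -243756) = -554544900)
Mul(Add(-279419, -135697), Pow(Add(X, 316740), -1)) = Mul(Add(-279419, -135697), Pow(Add(-554544900, 316740), -1)) = Mul(-415116, Pow(-554228160, -1)) = Mul(-415116, Rational(-1, 554228160)) = Rational(34593, 46185680)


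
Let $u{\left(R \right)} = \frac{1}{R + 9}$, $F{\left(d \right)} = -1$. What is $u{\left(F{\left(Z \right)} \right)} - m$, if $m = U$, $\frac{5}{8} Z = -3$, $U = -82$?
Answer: $\frac{657}{8} \approx 82.125$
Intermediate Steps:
$Z = - \frac{24}{5}$ ($Z = \frac{8}{5} \left(-3\right) = - \frac{24}{5} \approx -4.8$)
$u{\left(R \right)} = \frac{1}{9 + R}$
$m = -82$
$u{\left(F{\left(Z \right)} \right)} - m = \frac{1}{9 - 1} - -82 = \frac{1}{8} + 82 = \frac{657}{8}$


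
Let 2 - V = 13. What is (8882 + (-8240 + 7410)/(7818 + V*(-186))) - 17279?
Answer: -41414419/4932 ≈ -8397.1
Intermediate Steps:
V = -11 (V = 2 - 1*13 = 2 - 13 = -11)
(8882 + (-8240 + 7410)/(7818 + V*(-186))) - 17279 = (8882 + (-8240 + 7410)/(7818 - 11*(-186))) - 17279 = (8882 - 830/(7818 + 2046)) - 17279 = (8882 - 830/9864) - 17279 = (8882 - 830*1/9864) - 17279 = (8882 - 415/4932) - 17279 = 43805609/4932 - 17279 = -41414419/4932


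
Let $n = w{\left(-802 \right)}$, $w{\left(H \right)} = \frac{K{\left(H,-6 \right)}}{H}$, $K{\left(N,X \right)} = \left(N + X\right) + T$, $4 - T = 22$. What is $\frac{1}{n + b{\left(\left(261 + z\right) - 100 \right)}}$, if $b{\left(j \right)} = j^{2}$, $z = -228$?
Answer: $\frac{401}{1800502} \approx 0.00022272$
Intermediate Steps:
$T = -18$ ($T = 4 - 22 = -18$)
$K{\left(N,X \right)} = -18 + N + X$ ($K{\left(N,X \right)} = \left(N + X\right) - 18 = -18 + N + X$)
$w{\left(H \right)} = \frac{-24 + H}{H}$ ($w{\left(H \right)} = \frac{-18 + H - 6}{H} = \frac{-24 + H}{H}$)
$n = \frac{413}{401}$ ($n = \frac{-24 - 802}{-802} = \left(- \frac{1}{802}\right) \left(-826\right) = \frac{413}{401} \approx 1.0299$)
$\frac{1}{n + b{\left(\left(261 + z\right) - 100 \right)}} = \frac{1}{\frac{413}{401} + \left(\left(261 - 228\right) - 100\right)^{2}} = \frac{1}{\frac{413}{401} + \left(33 - 100\right)^{2}} = \frac{1}{\frac{413}{401} + \left(-67\right)^{2}} = \frac{1}{\frac{413}{401} + 4489} = \frac{1}{\frac{1800502}{401}} = \frac{401}{1800502}$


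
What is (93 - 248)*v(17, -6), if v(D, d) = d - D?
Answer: 3565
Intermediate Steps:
(93 - 248)*v(17, -6) = (93 - 248)*(-6 - 1*17) = -155*(-6 - 17) = -155*(-23) = 3565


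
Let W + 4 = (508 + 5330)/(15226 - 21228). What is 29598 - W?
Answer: 88838521/3001 ≈ 29603.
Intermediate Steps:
W = -14923/3001 (W = -4 + (508 + 5330)/(15226 - 21228) = -4 + 5838/(-6002) = -4 + 5838*(-1/6002) = -4 - 2919/3001 = -14923/3001 ≈ -4.9727)
29598 - W = 29598 - 1*(-14923/3001) = 29598 + 14923/3001 = 88838521/3001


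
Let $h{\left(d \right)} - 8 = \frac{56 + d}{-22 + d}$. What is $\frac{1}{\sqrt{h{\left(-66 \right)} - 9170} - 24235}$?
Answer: $- \frac{1066340}{25843153023} - \frac{14 i \sqrt{90497}}{25843153023} \approx -4.1262 \cdot 10^{-5} - 1.6297 \cdot 10^{-7} i$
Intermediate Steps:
$h{\left(d \right)} = 8 + \frac{56 + d}{-22 + d}$
$\frac{1}{\sqrt{h{\left(-66 \right)} - 9170} - 24235} = \frac{1}{\sqrt{\frac{3 \left(-40 + 3 \left(-66\right)\right)}{-22 - 66} - 9170} - 24235} = \frac{1}{\sqrt{\frac{3 \left(-40 - 198\right)}{-88} - 9170} - 24235} = \frac{1}{\sqrt{3 \left(- \frac{1}{88}\right) \left(-238\right) - 9170} - 24235} = \frac{1}{\sqrt{\frac{357}{44} - 9170} - 24235} = \frac{1}{\sqrt{- \frac{403123}{44}} - 24235} = \frac{1}{\frac{7 i \sqrt{90497}}{22} - 24235} = \frac{1}{-24235 + \frac{7 i \sqrt{90497}}{22}}$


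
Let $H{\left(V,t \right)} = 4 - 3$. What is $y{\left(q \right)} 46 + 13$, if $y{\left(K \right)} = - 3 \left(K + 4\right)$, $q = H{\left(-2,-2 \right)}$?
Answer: $-677$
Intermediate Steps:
$H{\left(V,t \right)} = 1$ ($H{\left(V,t \right)} = 4 - 3 = 1$)
$q = 1$
$y{\left(K \right)} = -12 - 3 K$ ($y{\left(K \right)} = - 3 \left(4 + K\right) = -12 - 3 K$)
$y{\left(q \right)} 46 + 13 = \left(-12 - 3\right) 46 + 13 = \left(-15\right) 46 + 13 = -690 + 13 = -677$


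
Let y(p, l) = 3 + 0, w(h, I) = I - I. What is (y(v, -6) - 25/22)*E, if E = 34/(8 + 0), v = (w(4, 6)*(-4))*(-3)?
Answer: 697/88 ≈ 7.9205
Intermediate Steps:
w(h, I) = 0
v = 0 (v = (0*(-4))*(-3) = 0*(-3) = 0)
y(p, l) = 3
E = 17/4 (E = 34/8 = 34*(1/8) = 17/4 ≈ 4.2500)
(y(v, -6) - 25/22)*E = (3 - 25/22)*(17/4) = (41/22)*(17/4) = 697/88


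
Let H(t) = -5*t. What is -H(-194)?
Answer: -970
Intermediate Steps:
-H(-194) = -(-5)*(-194) = -1*970 = -970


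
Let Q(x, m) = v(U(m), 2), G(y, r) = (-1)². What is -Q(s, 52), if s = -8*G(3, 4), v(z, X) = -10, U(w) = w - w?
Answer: 10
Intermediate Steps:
G(y, r) = 1
U(w) = 0
s = -8 (s = -8*1 = -8)
Q(x, m) = -10
-Q(s, 52) = -1*(-10) = 10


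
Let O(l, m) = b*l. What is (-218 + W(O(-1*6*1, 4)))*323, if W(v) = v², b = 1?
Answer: -58786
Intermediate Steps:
O(l, m) = l (O(l, m) = 1*l = l)
(-218 + W(O(-1*6*1, 4)))*323 = (-218 + (-1*6*1)²)*323 = (-218 + (-6*1)²)*323 = (-218 + (-6)²)*323 = (-218 + 36)*323 = -182*323 = -58786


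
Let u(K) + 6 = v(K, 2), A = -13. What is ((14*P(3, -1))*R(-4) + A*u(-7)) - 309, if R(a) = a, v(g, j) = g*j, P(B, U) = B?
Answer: -217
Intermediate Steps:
u(K) = -6 + 2*K (u(K) = -6 + K*2 = -6 + 2*K)
((14*P(3, -1))*R(-4) + A*u(-7)) - 309 = ((14*3)*(-4) - 13*(-6 + 2*(-7))) - 309 = (42*(-4) - 13*(-6 - 14)) - 309 = (-168 - 13*(-20)) - 309 = (-168 + 260) - 309 = 92 - 309 = -217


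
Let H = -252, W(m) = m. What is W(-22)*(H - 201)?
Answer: 9966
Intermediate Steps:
W(-22)*(H - 201) = -22*(-252 - 201) = -22*(-453) = 9966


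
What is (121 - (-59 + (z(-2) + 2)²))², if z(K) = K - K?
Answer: 30976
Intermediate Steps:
z(K) = 0
(121 - (-59 + (z(-2) + 2)²))² = (121 - (-59 + (0 + 2)²))² = (121 - (-59 + 2²))² = (121 - (-59 + 4))² = (121 - 1*(-55))² = (121 + 55)² = 176² = 30976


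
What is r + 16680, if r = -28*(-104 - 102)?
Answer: 22448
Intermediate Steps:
r = 5768 (r = -28*(-206) = 5768)
r + 16680 = 5768 + 16680 = 22448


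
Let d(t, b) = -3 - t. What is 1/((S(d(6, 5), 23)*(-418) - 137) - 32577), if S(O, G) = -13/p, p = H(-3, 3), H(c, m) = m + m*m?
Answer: -6/193567 ≈ -3.0997e-5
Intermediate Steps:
H(c, m) = m + m²
p = 12 (p = 3*(1 + 3) = 3*4 = 12)
S(O, G) = -13/12
1/((S(d(6, 5), 23)*(-418) - 137) - 32577) = 1/((-13/12*(-418) - 137) - 32577) = 1/((2717/6 - 137) - 32577) = 1/(1895/6 - 32577) = 1/(-193567/6) = -6/193567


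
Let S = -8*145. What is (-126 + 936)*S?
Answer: -939600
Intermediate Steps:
S = -1160
(-126 + 936)*S = (-126 + 936)*(-1160) = 810*(-1160) = -939600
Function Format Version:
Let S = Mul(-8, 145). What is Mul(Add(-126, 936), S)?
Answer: -939600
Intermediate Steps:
S = -1160
Mul(Add(-126, 936), S) = Mul(Add(-126, 936), -1160) = Mul(810, -1160) = -939600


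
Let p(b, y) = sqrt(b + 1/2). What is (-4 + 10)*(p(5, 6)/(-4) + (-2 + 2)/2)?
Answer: -3*sqrt(22)/4 ≈ -3.5178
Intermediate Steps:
p(b, y) = sqrt(1/2 + b) (p(b, y) = sqrt(b + 1/2) = sqrt(1/2 + b))
(-4 + 10)*(p(5, 6)/(-4) + (-2 + 2)/2) = (-4 + 10)*((sqrt(2 + 4*5)/2)/(-4) + (-2 + 2)/2) = 6*((sqrt(2 + 20)/2)*(-1/4) + 0*(1/2)) = 6*((sqrt(22)/2)*(-1/4) + 0) = 6*(-sqrt(22)/8 + 0) = 6*(-sqrt(22)/8) = -3*sqrt(22)/4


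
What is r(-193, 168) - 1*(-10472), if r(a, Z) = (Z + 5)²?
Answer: 40401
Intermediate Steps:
r(a, Z) = (5 + Z)²
r(-193, 168) - 1*(-10472) = (5 + 168)² - 1*(-10472) = 173² + 10472 = 29929 + 10472 = 40401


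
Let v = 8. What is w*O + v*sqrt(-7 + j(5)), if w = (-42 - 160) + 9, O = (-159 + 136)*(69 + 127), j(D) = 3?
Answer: 870044 + 16*I ≈ 8.7004e+5 + 16.0*I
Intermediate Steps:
O = -4508 (O = -23*196 = -4508)
w = -193 (w = -202 + 9 = -193)
w*O + v*sqrt(-7 + j(5)) = -193*(-4508) + 8*sqrt(-7 + 3) = 870044 + 8*sqrt(-4) = 870044 + 8*(2*I) = 870044 + 16*I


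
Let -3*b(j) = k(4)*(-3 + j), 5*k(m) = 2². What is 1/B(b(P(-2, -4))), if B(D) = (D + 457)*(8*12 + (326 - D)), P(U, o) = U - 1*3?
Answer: 225/43374326 ≈ 5.1874e-6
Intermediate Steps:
P(U, o) = -3 + U (P(U, o) = U - 3 = -3 + U)
k(m) = ⅘ (k(m) = (⅕)*2² = (⅕)*4 = ⅘)
b(j) = ⅘ - 4*j/15 (b(j) = -4*(-3 + j)/15 = -(-12/5 + 4*j/5)/3 = ⅘ - 4*j/15)
B(D) = (422 - D)*(457 + D) (B(D) = (457 + D)*(96 + (326 - D)) = (457 + D)*(422 - D) = (422 - D)*(457 + D))
1/B(b(P(-2, -4))) = 1/(192854 - (⅘ - 4*(-3 - 2)/15)² - 35*(⅘ - 4*(-3 - 2)/15)) = 1/(192854 - (⅘ - 4/15*(-5))² - 35*(⅘ - 4/15*(-5))) = 1/(192854 - (⅘ + 4/3)² - 35*(⅘ + 4/3)) = 1/(192854 - (32/15)² - 35*32/15) = 1/(192854 - 1*1024/225 - 224/3) = 1/(192854 - 1024/225 - 224/3) = 1/(43374326/225) = 225/43374326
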